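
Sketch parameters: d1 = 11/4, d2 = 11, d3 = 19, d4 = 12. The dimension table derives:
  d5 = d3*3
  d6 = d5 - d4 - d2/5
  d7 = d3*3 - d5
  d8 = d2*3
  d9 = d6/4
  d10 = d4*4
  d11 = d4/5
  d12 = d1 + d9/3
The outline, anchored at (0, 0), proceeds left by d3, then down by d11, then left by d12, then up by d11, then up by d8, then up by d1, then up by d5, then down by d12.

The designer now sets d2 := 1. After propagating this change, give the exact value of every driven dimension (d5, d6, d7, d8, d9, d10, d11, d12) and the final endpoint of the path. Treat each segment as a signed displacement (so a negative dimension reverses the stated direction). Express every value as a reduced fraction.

d5 = 57
d6 = 224/5
d7 = 0
d8 = 3
d9 = 56/5
d10 = 48
d11 = 12/5
d12 = 389/60
endpoint = (-1529/60, 844/15)

Apply edit: d2 := 1
  d5 = d3*3 = 57
  d6 = d5 - d4 - d2/5 = 224/5
  d7 = d3*3 - d5 = 0
  d8 = d2*3 = 3
  d9 = d6/4 = 56/5
  d10 = d4*4 = 48
  d11 = d4/5 = 12/5
  d12 = d1 + d9/3 = 389/60
Walk from origin (0, 0):
  seg 1: left by d3 = 19 → (-19, 0)
  seg 2: down by d11 = 12/5 → (-19, -12/5)
  seg 3: left by d12 = 389/60 → (-1529/60, -12/5)
  seg 4: up by d11 = 12/5 → (-1529/60, 0)
  seg 5: up by d8 = 3 → (-1529/60, 3)
  seg 6: up by d1 = 11/4 → (-1529/60, 23/4)
  seg 7: up by d5 = 57 → (-1529/60, 251/4)
  seg 8: down by d12 = 389/60 → (-1529/60, 844/15)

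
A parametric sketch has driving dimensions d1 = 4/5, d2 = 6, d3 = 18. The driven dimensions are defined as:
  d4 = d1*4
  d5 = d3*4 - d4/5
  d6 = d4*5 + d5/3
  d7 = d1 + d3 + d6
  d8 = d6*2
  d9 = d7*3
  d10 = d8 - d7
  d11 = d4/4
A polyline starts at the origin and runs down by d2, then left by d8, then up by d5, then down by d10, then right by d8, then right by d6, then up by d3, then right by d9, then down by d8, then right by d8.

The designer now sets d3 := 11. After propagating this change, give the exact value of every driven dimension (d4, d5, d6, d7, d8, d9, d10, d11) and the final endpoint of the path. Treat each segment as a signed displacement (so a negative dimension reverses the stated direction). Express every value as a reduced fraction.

d4 = 16/5
d5 = 1084/25
d6 = 2284/75
d7 = 3169/75
d8 = 4568/75
d9 = 3169/25
d10 = 1399/75
d11 = 4/5
endpoint = (5453/25, -156/5)

Apply edit: d3 := 11
  d4 = d1*4 = 16/5
  d5 = d3*4 - d4/5 = 1084/25
  d6 = d4*5 + d5/3 = 2284/75
  d7 = d1 + d3 + d6 = 3169/75
  d8 = d6*2 = 4568/75
  d9 = d7*3 = 3169/25
  d10 = d8 - d7 = 1399/75
  d11 = d4/4 = 4/5
Walk from origin (0, 0):
  seg 1: down by d2 = 6 → (0, -6)
  seg 2: left by d8 = 4568/75 → (-4568/75, -6)
  seg 3: up by d5 = 1084/25 → (-4568/75, 934/25)
  seg 4: down by d10 = 1399/75 → (-4568/75, 1403/75)
  seg 5: right by d8 = 4568/75 → (0, 1403/75)
  seg 6: right by d6 = 2284/75 → (2284/75, 1403/75)
  seg 7: up by d3 = 11 → (2284/75, 2228/75)
  seg 8: right by d9 = 3169/25 → (11791/75, 2228/75)
  seg 9: down by d8 = 4568/75 → (11791/75, -156/5)
  seg 10: right by d8 = 4568/75 → (5453/25, -156/5)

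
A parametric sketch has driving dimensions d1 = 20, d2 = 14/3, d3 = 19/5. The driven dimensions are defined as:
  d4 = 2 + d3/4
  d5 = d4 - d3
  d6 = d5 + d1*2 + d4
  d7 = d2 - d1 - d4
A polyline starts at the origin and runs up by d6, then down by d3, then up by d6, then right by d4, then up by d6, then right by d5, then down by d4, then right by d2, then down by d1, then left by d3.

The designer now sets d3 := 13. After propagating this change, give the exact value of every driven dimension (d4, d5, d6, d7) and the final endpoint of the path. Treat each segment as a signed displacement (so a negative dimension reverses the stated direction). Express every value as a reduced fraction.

d4 = 21/4
d5 = -31/4
d6 = 75/2
d7 = -247/12
endpoint = (-65/6, 297/4)

Apply edit: d3 := 13
  d4 = 2 + d3/4 = 21/4
  d5 = d4 - d3 = -31/4
  d6 = d5 + d1*2 + d4 = 75/2
  d7 = d2 - d1 - d4 = -247/12
Walk from origin (0, 0):
  seg 1: up by d6 = 75/2 → (0, 75/2)
  seg 2: down by d3 = 13 → (0, 49/2)
  seg 3: up by d6 = 75/2 → (0, 62)
  seg 4: right by d4 = 21/4 → (21/4, 62)
  seg 5: up by d6 = 75/2 → (21/4, 199/2)
  seg 6: right by d5 = -31/4 → (-5/2, 199/2)
  seg 7: down by d4 = 21/4 → (-5/2, 377/4)
  seg 8: right by d2 = 14/3 → (13/6, 377/4)
  seg 9: down by d1 = 20 → (13/6, 297/4)
  seg 10: left by d3 = 13 → (-65/6, 297/4)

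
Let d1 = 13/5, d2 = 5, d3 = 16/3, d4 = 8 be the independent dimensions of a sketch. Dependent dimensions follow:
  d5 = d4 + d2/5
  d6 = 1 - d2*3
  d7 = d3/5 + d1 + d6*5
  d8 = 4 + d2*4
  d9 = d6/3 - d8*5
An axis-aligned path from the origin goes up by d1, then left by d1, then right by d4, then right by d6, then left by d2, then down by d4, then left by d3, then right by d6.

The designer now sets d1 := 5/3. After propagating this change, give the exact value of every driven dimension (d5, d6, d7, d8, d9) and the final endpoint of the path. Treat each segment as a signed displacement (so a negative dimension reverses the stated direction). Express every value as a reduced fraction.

d5 = 9
d6 = -14
d7 = -1009/15
d8 = 24
d9 = -374/3
endpoint = (-32, -19/3)

Apply edit: d1 := 5/3
  d5 = d4 + d2/5 = 9
  d6 = 1 - d2*3 = -14
  d7 = d3/5 + d1 + d6*5 = -1009/15
  d8 = 4 + d2*4 = 24
  d9 = d6/3 - d8*5 = -374/3
Walk from origin (0, 0):
  seg 1: up by d1 = 5/3 → (0, 5/3)
  seg 2: left by d1 = 5/3 → (-5/3, 5/3)
  seg 3: right by d4 = 8 → (19/3, 5/3)
  seg 4: right by d6 = -14 → (-23/3, 5/3)
  seg 5: left by d2 = 5 → (-38/3, 5/3)
  seg 6: down by d4 = 8 → (-38/3, -19/3)
  seg 7: left by d3 = 16/3 → (-18, -19/3)
  seg 8: right by d6 = -14 → (-32, -19/3)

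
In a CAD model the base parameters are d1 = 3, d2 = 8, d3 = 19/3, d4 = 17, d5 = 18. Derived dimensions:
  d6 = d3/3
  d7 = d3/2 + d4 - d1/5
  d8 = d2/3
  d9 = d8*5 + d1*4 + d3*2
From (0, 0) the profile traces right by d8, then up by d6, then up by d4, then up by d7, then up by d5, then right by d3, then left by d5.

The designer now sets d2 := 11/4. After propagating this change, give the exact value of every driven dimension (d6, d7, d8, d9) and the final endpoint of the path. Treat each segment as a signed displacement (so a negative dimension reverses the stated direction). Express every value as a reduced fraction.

Apply edit: d2 := 11/4
  d6 = d3/3 = 19/9
  d7 = d3/2 + d4 - d1/5 = 587/30
  d8 = d2/3 = 11/12
  d9 = d8*5 + d1*4 + d3*2 = 117/4
Walk from origin (0, 0):
  seg 1: right by d8 = 11/12 → (11/12, 0)
  seg 2: up by d6 = 19/9 → (11/12, 19/9)
  seg 3: up by d4 = 17 → (11/12, 172/9)
  seg 4: up by d7 = 587/30 → (11/12, 3481/90)
  seg 5: up by d5 = 18 → (11/12, 5101/90)
  seg 6: right by d3 = 19/3 → (29/4, 5101/90)
  seg 7: left by d5 = 18 → (-43/4, 5101/90)

d6 = 19/9
d7 = 587/30
d8 = 11/12
d9 = 117/4
endpoint = (-43/4, 5101/90)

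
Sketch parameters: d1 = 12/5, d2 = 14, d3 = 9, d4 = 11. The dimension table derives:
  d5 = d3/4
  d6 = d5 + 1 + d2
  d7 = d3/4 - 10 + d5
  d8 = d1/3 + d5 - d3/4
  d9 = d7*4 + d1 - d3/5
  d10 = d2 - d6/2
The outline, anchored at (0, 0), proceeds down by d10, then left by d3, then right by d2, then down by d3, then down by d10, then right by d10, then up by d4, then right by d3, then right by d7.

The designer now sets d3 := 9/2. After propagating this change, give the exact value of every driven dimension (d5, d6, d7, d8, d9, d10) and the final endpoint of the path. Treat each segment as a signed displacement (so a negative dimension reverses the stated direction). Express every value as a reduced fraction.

d5 = 9/8
d6 = 129/8
d7 = -31/4
d8 = 4/5
d9 = -59/2
d10 = 95/16
endpoint = (195/16, -43/8)

Apply edit: d3 := 9/2
  d5 = d3/4 = 9/8
  d6 = d5 + 1 + d2 = 129/8
  d7 = d3/4 - 10 + d5 = -31/4
  d8 = d1/3 + d5 - d3/4 = 4/5
  d9 = d7*4 + d1 - d3/5 = -59/2
  d10 = d2 - d6/2 = 95/16
Walk from origin (0, 0):
  seg 1: down by d10 = 95/16 → (0, -95/16)
  seg 2: left by d3 = 9/2 → (-9/2, -95/16)
  seg 3: right by d2 = 14 → (19/2, -95/16)
  seg 4: down by d3 = 9/2 → (19/2, -167/16)
  seg 5: down by d10 = 95/16 → (19/2, -131/8)
  seg 6: right by d10 = 95/16 → (247/16, -131/8)
  seg 7: up by d4 = 11 → (247/16, -43/8)
  seg 8: right by d3 = 9/2 → (319/16, -43/8)
  seg 9: right by d7 = -31/4 → (195/16, -43/8)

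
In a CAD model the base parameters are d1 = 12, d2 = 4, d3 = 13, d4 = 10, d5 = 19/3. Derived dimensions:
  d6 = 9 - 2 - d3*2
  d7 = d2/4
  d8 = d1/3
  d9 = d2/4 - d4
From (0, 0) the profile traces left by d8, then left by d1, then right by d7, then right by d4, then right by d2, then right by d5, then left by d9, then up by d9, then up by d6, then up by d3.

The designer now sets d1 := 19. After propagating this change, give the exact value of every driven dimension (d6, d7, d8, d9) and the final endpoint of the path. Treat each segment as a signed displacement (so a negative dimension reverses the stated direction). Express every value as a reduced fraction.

d6 = -19
d7 = 1
d8 = 19/3
d9 = -9
endpoint = (5, -15)

Apply edit: d1 := 19
  d6 = 9 - 2 - d3*2 = -19
  d7 = d2/4 = 1
  d8 = d1/3 = 19/3
  d9 = d2/4 - d4 = -9
Walk from origin (0, 0):
  seg 1: left by d8 = 19/3 → (-19/3, 0)
  seg 2: left by d1 = 19 → (-76/3, 0)
  seg 3: right by d7 = 1 → (-73/3, 0)
  seg 4: right by d4 = 10 → (-43/3, 0)
  seg 5: right by d2 = 4 → (-31/3, 0)
  seg 6: right by d5 = 19/3 → (-4, 0)
  seg 7: left by d9 = -9 → (5, 0)
  seg 8: up by d9 = -9 → (5, -9)
  seg 9: up by d6 = -19 → (5, -28)
  seg 10: up by d3 = 13 → (5, -15)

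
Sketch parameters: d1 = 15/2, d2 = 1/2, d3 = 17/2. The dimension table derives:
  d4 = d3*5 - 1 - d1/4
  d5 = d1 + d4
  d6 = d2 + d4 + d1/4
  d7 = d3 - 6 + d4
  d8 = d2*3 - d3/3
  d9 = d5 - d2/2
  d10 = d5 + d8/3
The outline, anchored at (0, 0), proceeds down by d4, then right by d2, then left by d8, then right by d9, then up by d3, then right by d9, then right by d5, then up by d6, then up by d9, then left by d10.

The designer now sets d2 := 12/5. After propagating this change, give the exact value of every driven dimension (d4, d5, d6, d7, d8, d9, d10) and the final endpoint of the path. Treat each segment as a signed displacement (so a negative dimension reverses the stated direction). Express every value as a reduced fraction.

d4 = 317/8
d5 = 377/8
d6 = 439/10
d7 = 337/8
d8 = 131/30
d9 = 1837/40
d10 = 17489/360
endpoint = (15917/180, 587/10)

Apply edit: d2 := 12/5
  d4 = d3*5 - 1 - d1/4 = 317/8
  d5 = d1 + d4 = 377/8
  d6 = d2 + d4 + d1/4 = 439/10
  d7 = d3 - 6 + d4 = 337/8
  d8 = d2*3 - d3/3 = 131/30
  d9 = d5 - d2/2 = 1837/40
  d10 = d5 + d8/3 = 17489/360
Walk from origin (0, 0):
  seg 1: down by d4 = 317/8 → (0, -317/8)
  seg 2: right by d2 = 12/5 → (12/5, -317/8)
  seg 3: left by d8 = 131/30 → (-59/30, -317/8)
  seg 4: right by d9 = 1837/40 → (1055/24, -317/8)
  seg 5: up by d3 = 17/2 → (1055/24, -249/8)
  seg 6: right by d9 = 1837/40 → (5393/60, -249/8)
  seg 7: right by d5 = 377/8 → (16441/120, -249/8)
  seg 8: up by d6 = 439/10 → (16441/120, 511/40)
  seg 9: up by d9 = 1837/40 → (16441/120, 587/10)
  seg 10: left by d10 = 17489/360 → (15917/180, 587/10)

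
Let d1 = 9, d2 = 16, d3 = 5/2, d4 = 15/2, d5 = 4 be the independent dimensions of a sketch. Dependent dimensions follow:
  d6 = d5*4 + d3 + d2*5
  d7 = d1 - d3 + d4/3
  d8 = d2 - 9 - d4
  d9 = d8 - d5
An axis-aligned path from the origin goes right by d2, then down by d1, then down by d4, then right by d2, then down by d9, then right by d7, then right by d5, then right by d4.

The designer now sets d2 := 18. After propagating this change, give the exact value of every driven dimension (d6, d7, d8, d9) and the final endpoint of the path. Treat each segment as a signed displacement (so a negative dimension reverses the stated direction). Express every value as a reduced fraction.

d6 = 217/2
d7 = 9
d8 = 3/2
d9 = -5/2
endpoint = (113/2, -14)

Apply edit: d2 := 18
  d6 = d5*4 + d3 + d2*5 = 217/2
  d7 = d1 - d3 + d4/3 = 9
  d8 = d2 - 9 - d4 = 3/2
  d9 = d8 - d5 = -5/2
Walk from origin (0, 0):
  seg 1: right by d2 = 18 → (18, 0)
  seg 2: down by d1 = 9 → (18, -9)
  seg 3: down by d4 = 15/2 → (18, -33/2)
  seg 4: right by d2 = 18 → (36, -33/2)
  seg 5: down by d9 = -5/2 → (36, -14)
  seg 6: right by d7 = 9 → (45, -14)
  seg 7: right by d5 = 4 → (49, -14)
  seg 8: right by d4 = 15/2 → (113/2, -14)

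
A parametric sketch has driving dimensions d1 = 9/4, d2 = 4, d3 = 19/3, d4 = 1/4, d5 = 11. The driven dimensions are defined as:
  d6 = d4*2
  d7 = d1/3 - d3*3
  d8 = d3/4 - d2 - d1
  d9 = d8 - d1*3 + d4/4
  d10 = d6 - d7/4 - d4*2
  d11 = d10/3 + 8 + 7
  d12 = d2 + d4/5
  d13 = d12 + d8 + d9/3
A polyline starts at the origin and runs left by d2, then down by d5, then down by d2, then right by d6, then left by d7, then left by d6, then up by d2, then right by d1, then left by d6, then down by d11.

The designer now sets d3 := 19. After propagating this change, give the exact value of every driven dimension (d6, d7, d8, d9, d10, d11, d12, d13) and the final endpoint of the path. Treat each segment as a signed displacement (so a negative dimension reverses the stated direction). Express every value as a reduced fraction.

Apply edit: d3 := 19
  d6 = d4*2 = 1/2
  d7 = d1/3 - d3*3 = -225/4
  d8 = d3/4 - d2 - d1 = -3/2
  d9 = d8 - d1*3 + d4/4 = -131/16
  d10 = d6 - d7/4 - d4*2 = 225/16
  d11 = d10/3 + 8 + 7 = 315/16
  d12 = d2 + d4/5 = 81/20
  d13 = d12 + d8 + d9/3 = -43/240
Walk from origin (0, 0):
  seg 1: left by d2 = 4 → (-4, 0)
  seg 2: down by d5 = 11 → (-4, -11)
  seg 3: down by d2 = 4 → (-4, -15)
  seg 4: right by d6 = 1/2 → (-7/2, -15)
  seg 5: left by d7 = -225/4 → (211/4, -15)
  seg 6: left by d6 = 1/2 → (209/4, -15)
  seg 7: up by d2 = 4 → (209/4, -11)
  seg 8: right by d1 = 9/4 → (109/2, -11)
  seg 9: left by d6 = 1/2 → (54, -11)
  seg 10: down by d11 = 315/16 → (54, -491/16)

d6 = 1/2
d7 = -225/4
d8 = -3/2
d9 = -131/16
d10 = 225/16
d11 = 315/16
d12 = 81/20
d13 = -43/240
endpoint = (54, -491/16)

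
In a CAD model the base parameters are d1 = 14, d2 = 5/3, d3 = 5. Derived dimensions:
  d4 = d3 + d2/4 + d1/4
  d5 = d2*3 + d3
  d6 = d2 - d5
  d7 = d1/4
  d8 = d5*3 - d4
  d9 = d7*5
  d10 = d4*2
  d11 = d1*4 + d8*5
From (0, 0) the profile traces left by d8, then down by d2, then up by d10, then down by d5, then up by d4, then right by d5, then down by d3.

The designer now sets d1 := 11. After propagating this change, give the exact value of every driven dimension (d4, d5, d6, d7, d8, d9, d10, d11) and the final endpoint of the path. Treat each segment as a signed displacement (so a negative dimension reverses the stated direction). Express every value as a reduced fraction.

d4 = 49/6
d5 = 10
d6 = -25/3
d7 = 11/4
d8 = 131/6
d9 = 55/4
d10 = 49/3
d11 = 919/6
endpoint = (-71/6, 47/6)

Apply edit: d1 := 11
  d4 = d3 + d2/4 + d1/4 = 49/6
  d5 = d2*3 + d3 = 10
  d6 = d2 - d5 = -25/3
  d7 = d1/4 = 11/4
  d8 = d5*3 - d4 = 131/6
  d9 = d7*5 = 55/4
  d10 = d4*2 = 49/3
  d11 = d1*4 + d8*5 = 919/6
Walk from origin (0, 0):
  seg 1: left by d8 = 131/6 → (-131/6, 0)
  seg 2: down by d2 = 5/3 → (-131/6, -5/3)
  seg 3: up by d10 = 49/3 → (-131/6, 44/3)
  seg 4: down by d5 = 10 → (-131/6, 14/3)
  seg 5: up by d4 = 49/6 → (-131/6, 77/6)
  seg 6: right by d5 = 10 → (-71/6, 77/6)
  seg 7: down by d3 = 5 → (-71/6, 47/6)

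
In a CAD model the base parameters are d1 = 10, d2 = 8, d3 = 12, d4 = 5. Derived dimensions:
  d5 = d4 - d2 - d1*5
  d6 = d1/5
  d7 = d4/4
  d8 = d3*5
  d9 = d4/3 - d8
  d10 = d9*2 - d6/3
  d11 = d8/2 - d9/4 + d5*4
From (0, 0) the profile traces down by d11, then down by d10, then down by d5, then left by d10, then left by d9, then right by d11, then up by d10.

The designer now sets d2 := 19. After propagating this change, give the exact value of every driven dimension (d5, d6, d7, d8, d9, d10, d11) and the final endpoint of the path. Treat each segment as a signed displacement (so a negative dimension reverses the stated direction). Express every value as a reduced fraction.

Apply edit: d2 := 19
  d5 = d4 - d2 - d1*5 = -64
  d6 = d1/5 = 2
  d7 = d4/4 = 5/4
  d8 = d3*5 = 60
  d9 = d4/3 - d8 = -175/3
  d10 = d9*2 - d6/3 = -352/3
  d11 = d8/2 - d9/4 + d5*4 = -2537/12
Walk from origin (0, 0):
  seg 1: down by d11 = -2537/12 → (0, 2537/12)
  seg 2: down by d10 = -352/3 → (0, 1315/4)
  seg 3: down by d5 = -64 → (0, 1571/4)
  seg 4: left by d10 = -352/3 → (352/3, 1571/4)
  seg 5: left by d9 = -175/3 → (527/3, 1571/4)
  seg 6: right by d11 = -2537/12 → (-143/4, 1571/4)
  seg 7: up by d10 = -352/3 → (-143/4, 3305/12)

d5 = -64
d6 = 2
d7 = 5/4
d8 = 60
d9 = -175/3
d10 = -352/3
d11 = -2537/12
endpoint = (-143/4, 3305/12)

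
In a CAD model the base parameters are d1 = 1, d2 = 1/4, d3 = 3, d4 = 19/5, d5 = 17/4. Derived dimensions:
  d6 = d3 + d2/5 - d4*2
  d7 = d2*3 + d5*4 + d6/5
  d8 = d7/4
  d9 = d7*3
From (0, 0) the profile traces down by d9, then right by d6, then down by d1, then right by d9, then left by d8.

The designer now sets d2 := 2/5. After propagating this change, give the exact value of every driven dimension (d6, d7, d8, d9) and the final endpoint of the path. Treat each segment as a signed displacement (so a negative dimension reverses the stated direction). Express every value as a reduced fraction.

Apply edit: d2 := 2/5
  d6 = d3 + d2/5 - d4*2 = -113/25
  d7 = d2*3 + d5*4 + d6/5 = 2162/125
  d8 = d7/4 = 1081/250
  d9 = d7*3 = 6486/125
Walk from origin (0, 0):
  seg 1: down by d9 = 6486/125 → (0, -6486/125)
  seg 2: right by d6 = -113/25 → (-113/25, -6486/125)
  seg 3: down by d1 = 1 → (-113/25, -6611/125)
  seg 4: right by d9 = 6486/125 → (5921/125, -6611/125)
  seg 5: left by d8 = 1081/250 → (10761/250, -6611/125)

d6 = -113/25
d7 = 2162/125
d8 = 1081/250
d9 = 6486/125
endpoint = (10761/250, -6611/125)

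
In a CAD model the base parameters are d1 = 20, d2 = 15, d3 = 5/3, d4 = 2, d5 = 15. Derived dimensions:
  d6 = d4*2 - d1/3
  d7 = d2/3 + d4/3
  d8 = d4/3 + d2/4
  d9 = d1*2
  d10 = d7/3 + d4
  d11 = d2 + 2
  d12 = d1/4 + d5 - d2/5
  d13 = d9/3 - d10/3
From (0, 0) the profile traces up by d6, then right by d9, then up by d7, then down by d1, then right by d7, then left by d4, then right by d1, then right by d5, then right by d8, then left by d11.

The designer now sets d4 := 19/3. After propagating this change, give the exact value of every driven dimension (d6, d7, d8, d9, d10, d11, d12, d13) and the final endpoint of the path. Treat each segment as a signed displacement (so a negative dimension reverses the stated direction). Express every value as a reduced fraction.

d6 = 6
d7 = 64/9
d8 = 211/36
d9 = 40
d10 = 235/27
d11 = 17
d12 = 17
d13 = 845/81
endpoint = (2327/36, -62/9)

Apply edit: d4 := 19/3
  d6 = d4*2 - d1/3 = 6
  d7 = d2/3 + d4/3 = 64/9
  d8 = d4/3 + d2/4 = 211/36
  d9 = d1*2 = 40
  d10 = d7/3 + d4 = 235/27
  d11 = d2 + 2 = 17
  d12 = d1/4 + d5 - d2/5 = 17
  d13 = d9/3 - d10/3 = 845/81
Walk from origin (0, 0):
  seg 1: up by d6 = 6 → (0, 6)
  seg 2: right by d9 = 40 → (40, 6)
  seg 3: up by d7 = 64/9 → (40, 118/9)
  seg 4: down by d1 = 20 → (40, -62/9)
  seg 5: right by d7 = 64/9 → (424/9, -62/9)
  seg 6: left by d4 = 19/3 → (367/9, -62/9)
  seg 7: right by d1 = 20 → (547/9, -62/9)
  seg 8: right by d5 = 15 → (682/9, -62/9)
  seg 9: right by d8 = 211/36 → (2939/36, -62/9)
  seg 10: left by d11 = 17 → (2327/36, -62/9)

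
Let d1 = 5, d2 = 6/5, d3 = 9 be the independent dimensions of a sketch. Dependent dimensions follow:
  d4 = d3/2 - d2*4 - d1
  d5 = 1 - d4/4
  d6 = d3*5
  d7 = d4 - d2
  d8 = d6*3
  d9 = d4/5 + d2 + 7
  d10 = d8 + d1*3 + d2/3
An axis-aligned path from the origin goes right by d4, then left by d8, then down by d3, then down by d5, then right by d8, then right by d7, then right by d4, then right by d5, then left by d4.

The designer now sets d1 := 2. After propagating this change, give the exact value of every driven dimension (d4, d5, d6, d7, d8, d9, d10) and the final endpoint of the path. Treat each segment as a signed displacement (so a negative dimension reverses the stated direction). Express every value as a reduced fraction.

Apply edit: d1 := 2
  d4 = d3/2 - d2*4 - d1 = -23/10
  d5 = 1 - d4/4 = 63/40
  d6 = d3*5 = 45
  d7 = d4 - d2 = -7/2
  d8 = d6*3 = 135
  d9 = d4/5 + d2 + 7 = 387/50
  d10 = d8 + d1*3 + d2/3 = 707/5
Walk from origin (0, 0):
  seg 1: right by d4 = -23/10 → (-23/10, 0)
  seg 2: left by d8 = 135 → (-1373/10, 0)
  seg 3: down by d3 = 9 → (-1373/10, -9)
  seg 4: down by d5 = 63/40 → (-1373/10, -423/40)
  seg 5: right by d8 = 135 → (-23/10, -423/40)
  seg 6: right by d7 = -7/2 → (-29/5, -423/40)
  seg 7: right by d4 = -23/10 → (-81/10, -423/40)
  seg 8: right by d5 = 63/40 → (-261/40, -423/40)
  seg 9: left by d4 = -23/10 → (-169/40, -423/40)

d4 = -23/10
d5 = 63/40
d6 = 45
d7 = -7/2
d8 = 135
d9 = 387/50
d10 = 707/5
endpoint = (-169/40, -423/40)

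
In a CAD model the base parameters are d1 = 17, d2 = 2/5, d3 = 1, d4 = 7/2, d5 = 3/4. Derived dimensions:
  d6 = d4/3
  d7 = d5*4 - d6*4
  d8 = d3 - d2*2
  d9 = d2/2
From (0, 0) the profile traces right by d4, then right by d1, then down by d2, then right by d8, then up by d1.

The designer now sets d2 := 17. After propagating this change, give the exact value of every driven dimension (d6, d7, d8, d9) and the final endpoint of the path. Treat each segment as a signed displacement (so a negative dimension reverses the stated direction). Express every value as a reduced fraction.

d6 = 7/6
d7 = -5/3
d8 = -33
d9 = 17/2
endpoint = (-25/2, 0)

Apply edit: d2 := 17
  d6 = d4/3 = 7/6
  d7 = d5*4 - d6*4 = -5/3
  d8 = d3 - d2*2 = -33
  d9 = d2/2 = 17/2
Walk from origin (0, 0):
  seg 1: right by d4 = 7/2 → (7/2, 0)
  seg 2: right by d1 = 17 → (41/2, 0)
  seg 3: down by d2 = 17 → (41/2, -17)
  seg 4: right by d8 = -33 → (-25/2, -17)
  seg 5: up by d1 = 17 → (-25/2, 0)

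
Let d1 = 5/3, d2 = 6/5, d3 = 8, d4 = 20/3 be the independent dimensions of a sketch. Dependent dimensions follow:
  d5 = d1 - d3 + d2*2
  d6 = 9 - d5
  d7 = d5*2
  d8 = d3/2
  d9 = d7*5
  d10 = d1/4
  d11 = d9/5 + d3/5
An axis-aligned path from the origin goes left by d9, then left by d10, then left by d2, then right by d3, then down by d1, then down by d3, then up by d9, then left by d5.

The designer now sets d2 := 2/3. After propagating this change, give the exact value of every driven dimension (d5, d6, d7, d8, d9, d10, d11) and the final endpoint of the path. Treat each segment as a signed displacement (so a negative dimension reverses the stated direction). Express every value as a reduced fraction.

d5 = -5
d6 = 14
d7 = -10
d8 = 4
d9 = -50
d10 = 5/12
d11 = -42/5
endpoint = (743/12, -179/3)

Apply edit: d2 := 2/3
  d5 = d1 - d3 + d2*2 = -5
  d6 = 9 - d5 = 14
  d7 = d5*2 = -10
  d8 = d3/2 = 4
  d9 = d7*5 = -50
  d10 = d1/4 = 5/12
  d11 = d9/5 + d3/5 = -42/5
Walk from origin (0, 0):
  seg 1: left by d9 = -50 → (50, 0)
  seg 2: left by d10 = 5/12 → (595/12, 0)
  seg 3: left by d2 = 2/3 → (587/12, 0)
  seg 4: right by d3 = 8 → (683/12, 0)
  seg 5: down by d1 = 5/3 → (683/12, -5/3)
  seg 6: down by d3 = 8 → (683/12, -29/3)
  seg 7: up by d9 = -50 → (683/12, -179/3)
  seg 8: left by d5 = -5 → (743/12, -179/3)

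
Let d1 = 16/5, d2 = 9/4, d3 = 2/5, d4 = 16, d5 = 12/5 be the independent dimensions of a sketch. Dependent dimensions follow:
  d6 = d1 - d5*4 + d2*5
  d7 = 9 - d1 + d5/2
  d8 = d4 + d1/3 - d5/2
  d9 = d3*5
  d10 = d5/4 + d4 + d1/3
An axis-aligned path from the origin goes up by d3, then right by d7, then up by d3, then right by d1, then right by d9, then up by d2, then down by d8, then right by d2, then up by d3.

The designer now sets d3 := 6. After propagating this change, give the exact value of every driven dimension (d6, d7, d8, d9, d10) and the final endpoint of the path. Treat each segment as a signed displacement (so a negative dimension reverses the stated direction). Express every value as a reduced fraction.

Apply edit: d3 := 6
  d6 = d1 - d5*4 + d2*5 = 97/20
  d7 = 9 - d1 + d5/2 = 7
  d8 = d4 + d1/3 - d5/2 = 238/15
  d9 = d3*5 = 30
  d10 = d5/4 + d4 + d1/3 = 53/3
Walk from origin (0, 0):
  seg 1: up by d3 = 6 → (0, 6)
  seg 2: right by d7 = 7 → (7, 6)
  seg 3: up by d3 = 6 → (7, 12)
  seg 4: right by d1 = 16/5 → (51/5, 12)
  seg 5: right by d9 = 30 → (201/5, 12)
  seg 6: up by d2 = 9/4 → (201/5, 57/4)
  seg 7: down by d8 = 238/15 → (201/5, -97/60)
  seg 8: right by d2 = 9/4 → (849/20, -97/60)
  seg 9: up by d3 = 6 → (849/20, 263/60)

d6 = 97/20
d7 = 7
d8 = 238/15
d9 = 30
d10 = 53/3
endpoint = (849/20, 263/60)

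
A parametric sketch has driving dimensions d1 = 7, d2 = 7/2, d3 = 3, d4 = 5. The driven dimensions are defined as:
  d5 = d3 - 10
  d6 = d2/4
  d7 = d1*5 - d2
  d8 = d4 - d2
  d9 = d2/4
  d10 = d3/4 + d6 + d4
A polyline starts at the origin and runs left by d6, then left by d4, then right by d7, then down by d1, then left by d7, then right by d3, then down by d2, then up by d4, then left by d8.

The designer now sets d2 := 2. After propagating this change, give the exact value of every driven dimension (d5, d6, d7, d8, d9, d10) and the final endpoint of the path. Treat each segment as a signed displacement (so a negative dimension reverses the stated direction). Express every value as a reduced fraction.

Apply edit: d2 := 2
  d5 = d3 - 10 = -7
  d6 = d2/4 = 1/2
  d7 = d1*5 - d2 = 33
  d8 = d4 - d2 = 3
  d9 = d2/4 = 1/2
  d10 = d3/4 + d6 + d4 = 25/4
Walk from origin (0, 0):
  seg 1: left by d6 = 1/2 → (-1/2, 0)
  seg 2: left by d4 = 5 → (-11/2, 0)
  seg 3: right by d7 = 33 → (55/2, 0)
  seg 4: down by d1 = 7 → (55/2, -7)
  seg 5: left by d7 = 33 → (-11/2, -7)
  seg 6: right by d3 = 3 → (-5/2, -7)
  seg 7: down by d2 = 2 → (-5/2, -9)
  seg 8: up by d4 = 5 → (-5/2, -4)
  seg 9: left by d8 = 3 → (-11/2, -4)

d5 = -7
d6 = 1/2
d7 = 33
d8 = 3
d9 = 1/2
d10 = 25/4
endpoint = (-11/2, -4)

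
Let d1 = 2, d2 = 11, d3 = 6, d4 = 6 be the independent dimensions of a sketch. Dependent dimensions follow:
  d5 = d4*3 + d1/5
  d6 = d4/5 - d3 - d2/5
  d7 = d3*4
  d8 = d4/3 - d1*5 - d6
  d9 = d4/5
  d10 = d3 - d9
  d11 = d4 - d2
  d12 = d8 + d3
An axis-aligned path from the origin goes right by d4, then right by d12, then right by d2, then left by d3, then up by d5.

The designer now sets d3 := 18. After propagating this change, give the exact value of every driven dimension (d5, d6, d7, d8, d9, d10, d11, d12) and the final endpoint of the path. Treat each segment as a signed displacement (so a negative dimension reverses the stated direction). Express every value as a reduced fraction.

Apply edit: d3 := 18
  d5 = d4*3 + d1/5 = 92/5
  d6 = d4/5 - d3 - d2/5 = -19
  d7 = d3*4 = 72
  d8 = d4/3 - d1*5 - d6 = 11
  d9 = d4/5 = 6/5
  d10 = d3 - d9 = 84/5
  d11 = d4 - d2 = -5
  d12 = d8 + d3 = 29
Walk from origin (0, 0):
  seg 1: right by d4 = 6 → (6, 0)
  seg 2: right by d12 = 29 → (35, 0)
  seg 3: right by d2 = 11 → (46, 0)
  seg 4: left by d3 = 18 → (28, 0)
  seg 5: up by d5 = 92/5 → (28, 92/5)

d5 = 92/5
d6 = -19
d7 = 72
d8 = 11
d9 = 6/5
d10 = 84/5
d11 = -5
d12 = 29
endpoint = (28, 92/5)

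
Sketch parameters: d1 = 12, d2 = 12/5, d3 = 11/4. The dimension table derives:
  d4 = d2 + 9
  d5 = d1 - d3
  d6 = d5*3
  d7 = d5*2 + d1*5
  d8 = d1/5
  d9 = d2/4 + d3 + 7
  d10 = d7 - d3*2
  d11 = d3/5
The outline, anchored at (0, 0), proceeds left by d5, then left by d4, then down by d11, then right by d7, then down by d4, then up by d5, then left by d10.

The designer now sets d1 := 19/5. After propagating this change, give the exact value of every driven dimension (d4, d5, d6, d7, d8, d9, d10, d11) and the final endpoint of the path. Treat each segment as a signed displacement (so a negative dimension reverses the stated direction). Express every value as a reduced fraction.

Apply edit: d1 := 19/5
  d4 = d2 + 9 = 57/5
  d5 = d1 - d3 = 21/20
  d6 = d5*3 = 63/20
  d7 = d5*2 + d1*5 = 211/10
  d8 = d1/5 = 19/25
  d9 = d2/4 + d3 + 7 = 207/20
  d10 = d7 - d3*2 = 78/5
  d11 = d3/5 = 11/20
Walk from origin (0, 0):
  seg 1: left by d5 = 21/20 → (-21/20, 0)
  seg 2: left by d4 = 57/5 → (-249/20, 0)
  seg 3: down by d11 = 11/20 → (-249/20, -11/20)
  seg 4: right by d7 = 211/10 → (173/20, -11/20)
  seg 5: down by d4 = 57/5 → (173/20, -239/20)
  seg 6: up by d5 = 21/20 → (173/20, -109/10)
  seg 7: left by d10 = 78/5 → (-139/20, -109/10)

d4 = 57/5
d5 = 21/20
d6 = 63/20
d7 = 211/10
d8 = 19/25
d9 = 207/20
d10 = 78/5
d11 = 11/20
endpoint = (-139/20, -109/10)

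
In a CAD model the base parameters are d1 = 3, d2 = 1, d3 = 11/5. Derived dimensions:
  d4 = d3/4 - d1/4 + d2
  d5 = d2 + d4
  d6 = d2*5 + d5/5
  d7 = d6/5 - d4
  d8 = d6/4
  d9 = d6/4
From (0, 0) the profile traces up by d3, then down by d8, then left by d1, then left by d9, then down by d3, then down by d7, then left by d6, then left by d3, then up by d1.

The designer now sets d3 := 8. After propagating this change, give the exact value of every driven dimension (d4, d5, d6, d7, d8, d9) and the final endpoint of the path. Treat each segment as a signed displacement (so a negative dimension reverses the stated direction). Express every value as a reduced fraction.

Apply edit: d3 := 8
  d4 = d3/4 - d1/4 + d2 = 9/4
  d5 = d2 + d4 = 13/4
  d6 = d2*5 + d5/5 = 113/20
  d7 = d6/5 - d4 = -28/25
  d8 = d6/4 = 113/80
  d9 = d6/4 = 113/80
Walk from origin (0, 0):
  seg 1: up by d3 = 8 → (0, 8)
  seg 2: down by d8 = 113/80 → (0, 527/80)
  seg 3: left by d1 = 3 → (-3, 527/80)
  seg 4: left by d9 = 113/80 → (-353/80, 527/80)
  seg 5: down by d3 = 8 → (-353/80, -113/80)
  seg 6: down by d7 = -28/25 → (-353/80, -117/400)
  seg 7: left by d6 = 113/20 → (-161/16, -117/400)
  seg 8: left by d3 = 8 → (-289/16, -117/400)
  seg 9: up by d1 = 3 → (-289/16, 1083/400)

d4 = 9/4
d5 = 13/4
d6 = 113/20
d7 = -28/25
d8 = 113/80
d9 = 113/80
endpoint = (-289/16, 1083/400)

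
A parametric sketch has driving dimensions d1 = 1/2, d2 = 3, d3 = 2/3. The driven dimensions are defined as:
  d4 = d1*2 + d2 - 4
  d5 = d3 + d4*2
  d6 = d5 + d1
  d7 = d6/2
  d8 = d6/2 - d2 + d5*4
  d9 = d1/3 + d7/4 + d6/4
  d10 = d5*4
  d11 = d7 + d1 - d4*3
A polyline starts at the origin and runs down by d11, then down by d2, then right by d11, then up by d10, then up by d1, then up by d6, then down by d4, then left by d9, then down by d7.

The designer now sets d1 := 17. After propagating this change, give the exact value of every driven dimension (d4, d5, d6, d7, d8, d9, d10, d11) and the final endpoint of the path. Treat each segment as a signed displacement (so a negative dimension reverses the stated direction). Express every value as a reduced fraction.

Apply edit: d1 := 17
  d4 = d1*2 + d2 - 4 = 33
  d5 = d3 + d4*2 = 200/3
  d6 = d5 + d1 = 251/3
  d7 = d6/2 = 251/6
  d8 = d6/2 - d2 + d5*4 = 611/2
  d9 = d1/3 + d7/4 + d6/4 = 889/24
  d10 = d5*4 = 800/3
  d11 = d7 + d1 - d4*3 = -241/6
Walk from origin (0, 0):
  seg 1: down by d11 = -241/6 → (0, 241/6)
  seg 2: down by d2 = 3 → (0, 223/6)
  seg 3: right by d11 = -241/6 → (-241/6, 223/6)
  seg 4: up by d10 = 800/3 → (-241/6, 1823/6)
  seg 5: up by d1 = 17 → (-241/6, 1925/6)
  seg 6: up by d6 = 251/3 → (-241/6, 809/2)
  seg 7: down by d4 = 33 → (-241/6, 743/2)
  seg 8: left by d9 = 889/24 → (-1853/24, 743/2)
  seg 9: down by d7 = 251/6 → (-1853/24, 989/3)

d4 = 33
d5 = 200/3
d6 = 251/3
d7 = 251/6
d8 = 611/2
d9 = 889/24
d10 = 800/3
d11 = -241/6
endpoint = (-1853/24, 989/3)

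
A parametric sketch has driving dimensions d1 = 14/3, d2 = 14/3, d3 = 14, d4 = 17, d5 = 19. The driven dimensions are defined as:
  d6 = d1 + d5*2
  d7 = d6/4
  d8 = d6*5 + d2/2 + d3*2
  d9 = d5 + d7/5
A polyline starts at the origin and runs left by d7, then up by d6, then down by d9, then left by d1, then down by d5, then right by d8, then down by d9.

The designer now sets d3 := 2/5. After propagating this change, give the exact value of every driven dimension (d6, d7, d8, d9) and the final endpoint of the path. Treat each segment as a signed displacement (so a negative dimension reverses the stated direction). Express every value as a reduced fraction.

Apply edit: d3 := 2/5
  d6 = d1 + d5*2 = 128/3
  d7 = d6/4 = 32/3
  d8 = d6*5 + d2/2 + d3*2 = 3247/15
  d9 = d5 + d7/5 = 317/15
Walk from origin (0, 0):
  seg 1: left by d7 = 32/3 → (-32/3, 0)
  seg 2: up by d6 = 128/3 → (-32/3, 128/3)
  seg 3: down by d9 = 317/15 → (-32/3, 323/15)
  seg 4: left by d1 = 14/3 → (-46/3, 323/15)
  seg 5: down by d5 = 19 → (-46/3, 38/15)
  seg 6: right by d8 = 3247/15 → (3017/15, 38/15)
  seg 7: down by d9 = 317/15 → (3017/15, -93/5)

d6 = 128/3
d7 = 32/3
d8 = 3247/15
d9 = 317/15
endpoint = (3017/15, -93/5)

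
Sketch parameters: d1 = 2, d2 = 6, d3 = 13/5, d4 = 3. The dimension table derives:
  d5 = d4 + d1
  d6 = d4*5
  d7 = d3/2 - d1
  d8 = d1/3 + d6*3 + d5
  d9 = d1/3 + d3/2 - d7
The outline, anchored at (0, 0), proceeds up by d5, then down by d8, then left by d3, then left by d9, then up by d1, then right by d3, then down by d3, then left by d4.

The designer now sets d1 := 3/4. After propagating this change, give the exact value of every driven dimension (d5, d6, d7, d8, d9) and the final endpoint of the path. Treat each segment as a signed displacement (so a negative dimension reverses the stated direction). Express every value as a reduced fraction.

Apply edit: d1 := 3/4
  d5 = d4 + d1 = 15/4
  d6 = d4*5 = 15
  d7 = d3/2 - d1 = 11/20
  d8 = d1/3 + d6*3 + d5 = 49
  d9 = d1/3 + d3/2 - d7 = 1
Walk from origin (0, 0):
  seg 1: up by d5 = 15/4 → (0, 15/4)
  seg 2: down by d8 = 49 → (0, -181/4)
  seg 3: left by d3 = 13/5 → (-13/5, -181/4)
  seg 4: left by d9 = 1 → (-18/5, -181/4)
  seg 5: up by d1 = 3/4 → (-18/5, -89/2)
  seg 6: right by d3 = 13/5 → (-1, -89/2)
  seg 7: down by d3 = 13/5 → (-1, -471/10)
  seg 8: left by d4 = 3 → (-4, -471/10)

d5 = 15/4
d6 = 15
d7 = 11/20
d8 = 49
d9 = 1
endpoint = (-4, -471/10)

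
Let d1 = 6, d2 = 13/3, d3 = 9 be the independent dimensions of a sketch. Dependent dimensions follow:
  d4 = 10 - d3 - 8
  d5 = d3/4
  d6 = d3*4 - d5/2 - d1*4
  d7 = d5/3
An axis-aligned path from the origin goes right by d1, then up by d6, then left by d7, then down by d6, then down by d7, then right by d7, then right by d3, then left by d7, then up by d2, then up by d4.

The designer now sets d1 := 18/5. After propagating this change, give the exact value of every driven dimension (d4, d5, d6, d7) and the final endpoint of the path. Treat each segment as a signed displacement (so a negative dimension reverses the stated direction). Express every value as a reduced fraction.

Apply edit: d1 := 18/5
  d4 = 10 - d3 - 8 = -7
  d5 = d3/4 = 9/4
  d6 = d3*4 - d5/2 - d1*4 = 819/40
  d7 = d5/3 = 3/4
Walk from origin (0, 0):
  seg 1: right by d1 = 18/5 → (18/5, 0)
  seg 2: up by d6 = 819/40 → (18/5, 819/40)
  seg 3: left by d7 = 3/4 → (57/20, 819/40)
  seg 4: down by d6 = 819/40 → (57/20, 0)
  seg 5: down by d7 = 3/4 → (57/20, -3/4)
  seg 6: right by d7 = 3/4 → (18/5, -3/4)
  seg 7: right by d3 = 9 → (63/5, -3/4)
  seg 8: left by d7 = 3/4 → (237/20, -3/4)
  seg 9: up by d2 = 13/3 → (237/20, 43/12)
  seg 10: up by d4 = -7 → (237/20, -41/12)

d4 = -7
d5 = 9/4
d6 = 819/40
d7 = 3/4
endpoint = (237/20, -41/12)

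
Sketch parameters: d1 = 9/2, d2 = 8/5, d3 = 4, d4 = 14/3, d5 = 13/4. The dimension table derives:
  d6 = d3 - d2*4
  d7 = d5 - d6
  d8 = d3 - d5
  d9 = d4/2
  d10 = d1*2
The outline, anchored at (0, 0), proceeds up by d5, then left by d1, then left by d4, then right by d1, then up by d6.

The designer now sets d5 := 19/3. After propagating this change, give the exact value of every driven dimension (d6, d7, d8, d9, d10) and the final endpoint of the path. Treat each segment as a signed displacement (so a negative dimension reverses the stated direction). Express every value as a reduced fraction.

d6 = -12/5
d7 = 131/15
d8 = -7/3
d9 = 7/3
d10 = 9
endpoint = (-14/3, 59/15)

Apply edit: d5 := 19/3
  d6 = d3 - d2*4 = -12/5
  d7 = d5 - d6 = 131/15
  d8 = d3 - d5 = -7/3
  d9 = d4/2 = 7/3
  d10 = d1*2 = 9
Walk from origin (0, 0):
  seg 1: up by d5 = 19/3 → (0, 19/3)
  seg 2: left by d1 = 9/2 → (-9/2, 19/3)
  seg 3: left by d4 = 14/3 → (-55/6, 19/3)
  seg 4: right by d1 = 9/2 → (-14/3, 19/3)
  seg 5: up by d6 = -12/5 → (-14/3, 59/15)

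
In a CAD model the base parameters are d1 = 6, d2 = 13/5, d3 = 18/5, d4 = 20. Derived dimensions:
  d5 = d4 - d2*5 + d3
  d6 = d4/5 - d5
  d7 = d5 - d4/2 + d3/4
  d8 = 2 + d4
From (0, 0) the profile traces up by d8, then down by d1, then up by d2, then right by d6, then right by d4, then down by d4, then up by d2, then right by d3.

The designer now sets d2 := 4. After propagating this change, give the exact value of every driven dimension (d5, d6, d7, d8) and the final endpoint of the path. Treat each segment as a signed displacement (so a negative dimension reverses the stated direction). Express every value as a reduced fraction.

d5 = 18/5
d6 = 2/5
d7 = -11/2
d8 = 22
endpoint = (24, 4)

Apply edit: d2 := 4
  d5 = d4 - d2*5 + d3 = 18/5
  d6 = d4/5 - d5 = 2/5
  d7 = d5 - d4/2 + d3/4 = -11/2
  d8 = 2 + d4 = 22
Walk from origin (0, 0):
  seg 1: up by d8 = 22 → (0, 22)
  seg 2: down by d1 = 6 → (0, 16)
  seg 3: up by d2 = 4 → (0, 20)
  seg 4: right by d6 = 2/5 → (2/5, 20)
  seg 5: right by d4 = 20 → (102/5, 20)
  seg 6: down by d4 = 20 → (102/5, 0)
  seg 7: up by d2 = 4 → (102/5, 4)
  seg 8: right by d3 = 18/5 → (24, 4)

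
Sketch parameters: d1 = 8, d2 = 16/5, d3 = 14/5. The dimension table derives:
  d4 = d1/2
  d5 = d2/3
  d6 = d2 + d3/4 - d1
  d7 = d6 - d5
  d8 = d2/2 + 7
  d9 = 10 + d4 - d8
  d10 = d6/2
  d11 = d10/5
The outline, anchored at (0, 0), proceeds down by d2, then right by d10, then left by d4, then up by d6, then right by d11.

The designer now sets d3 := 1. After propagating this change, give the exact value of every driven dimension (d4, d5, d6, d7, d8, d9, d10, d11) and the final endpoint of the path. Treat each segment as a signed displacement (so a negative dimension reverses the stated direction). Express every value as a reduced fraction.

d4 = 4
d5 = 16/15
d6 = -91/20
d7 = -337/60
d8 = 43/5
d9 = 27/5
d10 = -91/40
d11 = -91/200
endpoint = (-673/100, -31/4)

Apply edit: d3 := 1
  d4 = d1/2 = 4
  d5 = d2/3 = 16/15
  d6 = d2 + d3/4 - d1 = -91/20
  d7 = d6 - d5 = -337/60
  d8 = d2/2 + 7 = 43/5
  d9 = 10 + d4 - d8 = 27/5
  d10 = d6/2 = -91/40
  d11 = d10/5 = -91/200
Walk from origin (0, 0):
  seg 1: down by d2 = 16/5 → (0, -16/5)
  seg 2: right by d10 = -91/40 → (-91/40, -16/5)
  seg 3: left by d4 = 4 → (-251/40, -16/5)
  seg 4: up by d6 = -91/20 → (-251/40, -31/4)
  seg 5: right by d11 = -91/200 → (-673/100, -31/4)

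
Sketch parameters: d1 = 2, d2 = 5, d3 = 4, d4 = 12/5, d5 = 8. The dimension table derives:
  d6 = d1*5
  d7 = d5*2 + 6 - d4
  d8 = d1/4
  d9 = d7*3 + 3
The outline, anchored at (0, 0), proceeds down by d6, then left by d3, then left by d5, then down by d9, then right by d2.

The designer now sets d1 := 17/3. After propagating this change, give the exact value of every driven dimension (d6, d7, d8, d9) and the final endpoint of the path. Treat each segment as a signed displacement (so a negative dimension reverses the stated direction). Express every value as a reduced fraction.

d6 = 85/3
d7 = 98/5
d8 = 17/12
d9 = 309/5
endpoint = (-7, -1352/15)

Apply edit: d1 := 17/3
  d6 = d1*5 = 85/3
  d7 = d5*2 + 6 - d4 = 98/5
  d8 = d1/4 = 17/12
  d9 = d7*3 + 3 = 309/5
Walk from origin (0, 0):
  seg 1: down by d6 = 85/3 → (0, -85/3)
  seg 2: left by d3 = 4 → (-4, -85/3)
  seg 3: left by d5 = 8 → (-12, -85/3)
  seg 4: down by d9 = 309/5 → (-12, -1352/15)
  seg 5: right by d2 = 5 → (-7, -1352/15)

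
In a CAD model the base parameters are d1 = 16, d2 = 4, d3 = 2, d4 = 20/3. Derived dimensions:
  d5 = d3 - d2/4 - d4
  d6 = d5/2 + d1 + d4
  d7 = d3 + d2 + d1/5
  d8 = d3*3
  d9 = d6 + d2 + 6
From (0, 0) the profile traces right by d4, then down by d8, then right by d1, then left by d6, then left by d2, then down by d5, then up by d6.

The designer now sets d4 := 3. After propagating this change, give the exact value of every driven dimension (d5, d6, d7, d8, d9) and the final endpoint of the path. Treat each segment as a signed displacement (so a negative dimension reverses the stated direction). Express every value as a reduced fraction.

Apply edit: d4 := 3
  d5 = d3 - d2/4 - d4 = -2
  d6 = d5/2 + d1 + d4 = 18
  d7 = d3 + d2 + d1/5 = 46/5
  d8 = d3*3 = 6
  d9 = d6 + d2 + 6 = 28
Walk from origin (0, 0):
  seg 1: right by d4 = 3 → (3, 0)
  seg 2: down by d8 = 6 → (3, -6)
  seg 3: right by d1 = 16 → (19, -6)
  seg 4: left by d6 = 18 → (1, -6)
  seg 5: left by d2 = 4 → (-3, -6)
  seg 6: down by d5 = -2 → (-3, -4)
  seg 7: up by d6 = 18 → (-3, 14)

d5 = -2
d6 = 18
d7 = 46/5
d8 = 6
d9 = 28
endpoint = (-3, 14)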